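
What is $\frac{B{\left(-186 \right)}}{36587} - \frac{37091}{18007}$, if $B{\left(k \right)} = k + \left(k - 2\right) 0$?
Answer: $- \frac{1360397719}{658822109} \approx -2.0649$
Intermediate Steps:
$B{\left(k \right)} = k$ ($B{\left(k \right)} = k + \left(-2 + k\right) 0 = k + 0 = k$)
$\frac{B{\left(-186 \right)}}{36587} - \frac{37091}{18007} = - \frac{186}{36587} - \frac{37091}{18007} = - \frac{1360397719}{658822109}$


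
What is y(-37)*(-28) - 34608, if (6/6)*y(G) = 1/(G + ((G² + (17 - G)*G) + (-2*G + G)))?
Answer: -21768404/629 ≈ -34608.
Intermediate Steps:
y(G) = 1/(G² + G*(17 - G)) (y(G) = 1/(G + ((G² + (17 - G)*G) + (-2*G + G))) = 1/(G + ((G² + G*(17 - G)) - G)) = 1/(G + (G² - G + G*(17 - G))) = 1/(G² + G*(17 - G)))
y(-37)*(-28) - 34608 = ((1/17)/(-37))*(-28) - 34608 = ((1/17)*(-1/37))*(-28) - 34608 = -1/629*(-28) - 34608 = 28/629 - 34608 = -21768404/629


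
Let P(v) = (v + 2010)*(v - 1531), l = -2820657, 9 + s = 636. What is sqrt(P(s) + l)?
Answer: I*sqrt(5204505) ≈ 2281.3*I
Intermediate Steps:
s = 627 (s = -9 + 636 = 627)
P(v) = (-1531 + v)*(2010 + v) (P(v) = (2010 + v)*(-1531 + v) = (-1531 + v)*(2010 + v))
sqrt(P(s) + l) = sqrt((-3077310 + 627**2 + 479*627) - 2820657) = sqrt((-3077310 + 393129 + 300333) - 2820657) = sqrt(-2383848 - 2820657) = sqrt(-5204505) = I*sqrt(5204505)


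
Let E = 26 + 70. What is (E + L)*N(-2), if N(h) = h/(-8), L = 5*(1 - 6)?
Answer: 71/4 ≈ 17.750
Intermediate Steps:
L = -25 (L = 5*(-5) = -25)
E = 96
N(h) = -h/8 (N(h) = h*(-⅛) = -h/8)
(E + L)*N(-2) = (96 - 25)*(-⅛*(-2)) = 71*(¼) = 71/4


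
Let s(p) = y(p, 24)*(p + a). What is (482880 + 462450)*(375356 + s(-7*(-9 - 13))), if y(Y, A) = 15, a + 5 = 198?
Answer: 359755730130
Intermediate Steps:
a = 193 (a = -5 + 198 = 193)
s(p) = 2895 + 15*p (s(p) = 15*(p + 193) = 15*(193 + p) = 2895 + 15*p)
(482880 + 462450)*(375356 + s(-7*(-9 - 13))) = (482880 + 462450)*(375356 + (2895 + 15*(-7*(-9 - 13)))) = 945330*(375356 + (2895 + 15*(-7*(-22)))) = 945330*(375356 + (2895 + 15*154)) = 945330*(375356 + (2895 + 2310)) = 945330*(375356 + 5205) = 945330*380561 = 359755730130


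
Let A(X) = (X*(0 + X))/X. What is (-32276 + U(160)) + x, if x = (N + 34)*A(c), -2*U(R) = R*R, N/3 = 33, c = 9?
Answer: -43879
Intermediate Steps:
N = 99 (N = 3*33 = 99)
A(X) = X (A(X) = (X*X)/X = X²/X = X)
U(R) = -R²/2 (U(R) = -R*R/2 = -R²/2)
x = 1197 (x = (99 + 34)*9 = 133*9 = 1197)
(-32276 + U(160)) + x = (-32276 - ½*160²) + 1197 = (-32276 - ½*25600) + 1197 = (-32276 - 12800) + 1197 = -45076 + 1197 = -43879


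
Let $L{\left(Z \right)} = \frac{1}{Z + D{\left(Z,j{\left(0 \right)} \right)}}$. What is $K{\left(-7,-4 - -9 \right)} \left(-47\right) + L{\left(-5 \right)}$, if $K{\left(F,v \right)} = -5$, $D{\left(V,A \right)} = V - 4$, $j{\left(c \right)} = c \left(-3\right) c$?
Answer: $\frac{3289}{14} \approx 234.93$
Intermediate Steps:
$j{\left(c \right)} = - 3 c^{2}$ ($j{\left(c \right)} = - 3 c c = - 3 c^{2}$)
$D{\left(V,A \right)} = -4 + V$ ($D{\left(V,A \right)} = V - 4 = -4 + V$)
$L{\left(Z \right)} = \frac{1}{-4 + 2 Z}$ ($L{\left(Z \right)} = \frac{1}{Z + \left(-4 + Z\right)} = \frac{1}{-4 + 2 Z}$)
$K{\left(-7,-4 - -9 \right)} \left(-47\right) + L{\left(-5 \right)} = \left(-5\right) \left(-47\right) + \frac{1}{2 \left(-2 - 5\right)} = 235 + \frac{1}{2 \left(-7\right)} = 235 + \frac{1}{2} \left(- \frac{1}{7}\right) = 235 - \frac{1}{14} = \frac{3289}{14}$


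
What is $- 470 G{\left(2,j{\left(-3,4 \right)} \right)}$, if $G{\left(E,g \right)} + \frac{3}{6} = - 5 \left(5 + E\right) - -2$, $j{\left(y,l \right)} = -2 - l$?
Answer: $15745$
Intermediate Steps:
$G{\left(E,g \right)} = - \frac{47}{2} - 5 E$ ($G{\left(E,g \right)} = - \frac{1}{2} - \left(-2 + 5 \left(5 + E\right)\right) = - \frac{1}{2} + \left(\left(-25 - 5 E\right) + 2\right) = - \frac{1}{2} - \left(23 + 5 E\right) = - \frac{47}{2} - 5 E$)
$- 470 G{\left(2,j{\left(-3,4 \right)} \right)} = - 470 \left(- \frac{47}{2} - 10\right) = \left(-470\right) \left(- \frac{67}{2}\right) = 15745$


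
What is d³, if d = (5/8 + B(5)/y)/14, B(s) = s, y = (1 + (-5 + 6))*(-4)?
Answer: 0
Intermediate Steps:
y = -8 (y = (1 + 1)*(-4) = 2*(-4) = -8)
d = 0 (d = (5/8 + 5/(-8))/14 = (5*(⅛) + 5*(-⅛))*(1/14) = (5/8 - 5/8)*(1/14) = 0*(1/14) = 0)
d³ = 0³ = 0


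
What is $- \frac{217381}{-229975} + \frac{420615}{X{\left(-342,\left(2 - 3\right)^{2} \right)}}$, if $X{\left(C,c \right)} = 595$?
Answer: $\frac{19372055264}{27367025} \approx 707.86$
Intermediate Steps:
$- \frac{217381}{-229975} + \frac{420615}{X{\left(-342,\left(2 - 3\right)^{2} \right)}} = - \frac{217381}{-229975} + \frac{420615}{595} = \left(-217381\right) \left(- \frac{1}{229975}\right) + 420615 \cdot \frac{1}{595} = \frac{217381}{229975} + \frac{84123}{119} = \frac{19372055264}{27367025}$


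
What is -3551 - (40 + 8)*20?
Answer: -4511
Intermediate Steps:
-3551 - (40 + 8)*20 = -3551 - 48*20 = -3551 - 1*960 = -3551 - 960 = -4511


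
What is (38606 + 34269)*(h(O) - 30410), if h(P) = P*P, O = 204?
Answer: 816637250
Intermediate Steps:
h(P) = P**2
(38606 + 34269)*(h(O) - 30410) = (38606 + 34269)*(204**2 - 30410) = 72875*(41616 - 30410) = 72875*11206 = 816637250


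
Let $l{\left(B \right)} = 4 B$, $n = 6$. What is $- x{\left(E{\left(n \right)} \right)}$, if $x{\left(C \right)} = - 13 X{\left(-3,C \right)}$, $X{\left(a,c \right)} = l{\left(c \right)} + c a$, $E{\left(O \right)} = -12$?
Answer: $-156$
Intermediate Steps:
$X{\left(a,c \right)} = 4 c + a c$ ($X{\left(a,c \right)} = 4 c + c a = 4 c + a c$)
$x{\left(C \right)} = - 13 C$ ($x{\left(C \right)} = - 13 C \left(4 - 3\right) = - 13 C 1 = - 13 C$)
$- x{\left(E{\left(n \right)} \right)} = - \left(-13\right) \left(-12\right) = \left(-1\right) 156 = -156$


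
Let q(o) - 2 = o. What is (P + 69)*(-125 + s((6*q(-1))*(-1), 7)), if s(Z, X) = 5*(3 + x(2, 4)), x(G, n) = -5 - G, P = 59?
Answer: -18560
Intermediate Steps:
q(o) = 2 + o
s(Z, X) = -20 (s(Z, X) = 5*(3 + (-5 - 1*2)) = 5*(3 + (-5 - 2)) = 5*(3 - 7) = 5*(-4) = -20)
(P + 69)*(-125 + s((6*q(-1))*(-1), 7)) = (59 + 69)*(-125 - 20) = 128*(-145) = -18560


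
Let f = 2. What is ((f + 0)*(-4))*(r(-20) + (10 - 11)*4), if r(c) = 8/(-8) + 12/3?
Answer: 8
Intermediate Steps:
r(c) = 3 (r(c) = 8*(-⅛) + 12*(⅓) = -1 + 4 = 3)
((f + 0)*(-4))*(r(-20) + (10 - 11)*4) = ((2 + 0)*(-4))*(3 + (10 - 11)*4) = (2*(-4))*(3 - 1*4) = -8*(3 - 4) = -8*(-1) = 8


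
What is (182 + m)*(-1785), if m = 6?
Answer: -335580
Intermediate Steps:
(182 + m)*(-1785) = (182 + 6)*(-1785) = 188*(-1785) = -335580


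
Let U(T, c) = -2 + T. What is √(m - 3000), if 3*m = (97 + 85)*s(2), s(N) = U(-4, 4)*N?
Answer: 4*I*√233 ≈ 61.057*I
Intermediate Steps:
s(N) = -6*N (s(N) = (-2 - 4)*N = -6*N)
m = -728 (m = ((97 + 85)*(-6*2))/3 = (182*(-12))/3 = (⅓)*(-2184) = -728)
√(m - 3000) = √(-728 - 3000) = √(-3728) = 4*I*√233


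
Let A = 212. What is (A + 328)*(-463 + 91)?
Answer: -200880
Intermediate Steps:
(A + 328)*(-463 + 91) = (212 + 328)*(-463 + 91) = 540*(-372) = -200880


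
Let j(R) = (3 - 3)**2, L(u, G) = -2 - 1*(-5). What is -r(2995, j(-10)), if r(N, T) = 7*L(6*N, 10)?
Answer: -21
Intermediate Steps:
L(u, G) = 3 (L(u, G) = -2 + 5 = 3)
j(R) = 0 (j(R) = 0**2 = 0)
r(N, T) = 21 (r(N, T) = 7*3 = 21)
-r(2995, j(-10)) = -1*21 = -21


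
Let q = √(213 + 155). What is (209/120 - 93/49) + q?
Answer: -919/5880 + 4*√23 ≈ 19.027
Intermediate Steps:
q = 4*√23 (q = √368 = 4*√23 ≈ 19.183)
(209/120 - 93/49) + q = (209/120 - 93/49) + 4*√23 = -919/5880 + 4*√23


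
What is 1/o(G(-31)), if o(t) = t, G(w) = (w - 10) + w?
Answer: -1/72 ≈ -0.013889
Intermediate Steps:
G(w) = -10 + 2*w (G(w) = (-10 + w) + w = -10 + 2*w)
1/o(G(-31)) = 1/(-10 + 2*(-31)) = 1/(-10 - 62) = 1/(-72) = -1/72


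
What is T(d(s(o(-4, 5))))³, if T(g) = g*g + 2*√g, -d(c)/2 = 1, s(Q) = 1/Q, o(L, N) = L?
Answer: -32 + 80*I*√2 ≈ -32.0 + 113.14*I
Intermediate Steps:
d(c) = -2 (d(c) = -2*1 = -2)
T(g) = g² + 2*√g
T(d(s(o(-4, 5))))³ = ((-2)² + 2*√(-2))³ = (4 + 2*(I*√2))³ = (4 + 2*I*√2)³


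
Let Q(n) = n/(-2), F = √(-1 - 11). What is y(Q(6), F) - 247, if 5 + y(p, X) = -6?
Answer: -258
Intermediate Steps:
F = 2*I*√3 (F = √(-12) = 2*I*√3 ≈ 3.4641*I)
Q(n) = -n/2 (Q(n) = n*(-½) = -n/2)
y(p, X) = -11 (y(p, X) = -5 - 6 = -11)
y(Q(6), F) - 247 = -11 - 247 = -258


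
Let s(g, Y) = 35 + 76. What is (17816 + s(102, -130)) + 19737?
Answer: 37664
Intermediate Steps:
s(g, Y) = 111
(17816 + s(102, -130)) + 19737 = (17816 + 111) + 19737 = 17927 + 19737 = 37664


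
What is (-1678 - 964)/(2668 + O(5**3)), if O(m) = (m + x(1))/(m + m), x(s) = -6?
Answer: -660500/667119 ≈ -0.99008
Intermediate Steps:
O(m) = (-6 + m)/(2*m) (O(m) = (m - 6)/(m + m) = (-6 + m)/((2*m)) = (-6 + m)*(1/(2*m)) = (-6 + m)/(2*m))
(-1678 - 964)/(2668 + O(5**3)) = (-1678 - 964)/(2668 + (-6 + 5**3)/(2*(5**3))) = -2642/(2668 + (1/2)*(-6 + 125)/125) = -2642/(2668 + (1/2)*(1/125)*119) = -2642/(2668 + 119/250) = -2642/667119/250 = -2642*250/667119 = -660500/667119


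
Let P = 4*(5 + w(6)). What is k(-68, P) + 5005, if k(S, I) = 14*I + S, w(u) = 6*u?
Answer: 7233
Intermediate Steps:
P = 164 (P = 4*(5 + 6*6) = 4*(5 + 36) = 4*41 = 164)
k(S, I) = S + 14*I
k(-68, P) + 5005 = (-68 + 14*164) + 5005 = (-68 + 2296) + 5005 = 2228 + 5005 = 7233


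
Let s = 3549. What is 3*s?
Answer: 10647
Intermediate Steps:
3*s = 3*3549 = 10647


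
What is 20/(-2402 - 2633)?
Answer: -4/1007 ≈ -0.0039722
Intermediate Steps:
20/(-2402 - 2633) = 20/(-5035) = -1/5035*20 = -4/1007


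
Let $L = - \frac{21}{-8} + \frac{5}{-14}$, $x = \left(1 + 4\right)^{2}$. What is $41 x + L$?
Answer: $\frac{57527}{56} \approx 1027.3$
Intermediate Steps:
$x = 25$ ($x = 5^{2} = 25$)
$L = \frac{127}{56}$ ($L = \left(-21\right) \left(- \frac{1}{8}\right) + 5 \left(- \frac{1}{14}\right) = \frac{21}{8} - \frac{5}{14} = \frac{127}{56} \approx 2.2679$)
$41 x + L = 41 \cdot 25 + \frac{127}{56} = 1025 + \frac{127}{56} = \frac{57527}{56}$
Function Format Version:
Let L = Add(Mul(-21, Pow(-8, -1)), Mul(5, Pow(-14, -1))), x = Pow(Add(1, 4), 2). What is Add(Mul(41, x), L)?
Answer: Rational(57527, 56) ≈ 1027.3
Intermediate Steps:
x = 25 (x = Pow(5, 2) = 25)
L = Rational(127, 56) (L = Add(Mul(-21, Rational(-1, 8)), Mul(5, Rational(-1, 14))) = Add(Rational(21, 8), Rational(-5, 14)) = Rational(127, 56) ≈ 2.2679)
Add(Mul(41, x), L) = Add(Mul(41, 25), Rational(127, 56)) = Add(1025, Rational(127, 56)) = Rational(57527, 56)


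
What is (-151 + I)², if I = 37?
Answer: 12996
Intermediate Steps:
(-151 + I)² = (-151 + 37)² = (-114)² = 12996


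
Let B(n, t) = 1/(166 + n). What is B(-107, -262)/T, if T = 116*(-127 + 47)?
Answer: -1/547520 ≈ -1.8264e-6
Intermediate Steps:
T = -9280 (T = 116*(-80) = -9280)
B(-107, -262)/T = 1/((166 - 107)*(-9280)) = -1/9280/59 = (1/59)*(-1/9280) = -1/547520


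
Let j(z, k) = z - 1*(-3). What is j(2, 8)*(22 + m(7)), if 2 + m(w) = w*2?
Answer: 170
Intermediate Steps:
m(w) = -2 + 2*w (m(w) = -2 + w*2 = -2 + 2*w)
j(z, k) = 3 + z (j(z, k) = z + 3 = 3 + z)
j(2, 8)*(22 + m(7)) = (3 + 2)*(22 + (-2 + 2*7)) = 5*(22 + (-2 + 14)) = 5*(22 + 12) = 5*34 = 170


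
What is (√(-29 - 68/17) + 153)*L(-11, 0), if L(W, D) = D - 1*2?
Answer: -306 - 2*I*√33 ≈ -306.0 - 11.489*I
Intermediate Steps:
L(W, D) = -2 + D (L(W, D) = D - 2 = -2 + D)
(√(-29 - 68/17) + 153)*L(-11, 0) = (√(-29 - 68/17) + 153)*(-2 + 0) = (√(-29 - 68*1/17) + 153)*(-2) = (√(-29 - 4) + 153)*(-2) = (√(-33) + 153)*(-2) = (I*√33 + 153)*(-2) = (153 + I*√33)*(-2) = -306 - 2*I*√33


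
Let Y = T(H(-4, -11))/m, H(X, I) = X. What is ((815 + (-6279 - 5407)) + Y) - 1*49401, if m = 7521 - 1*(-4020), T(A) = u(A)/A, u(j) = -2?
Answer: -1391198303/23082 ≈ -60272.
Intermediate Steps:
T(A) = -2/A
m = 11541 (m = 7521 + 4020 = 11541)
Y = 1/23082 (Y = -2/(-4)/11541 = -2*(-1/4)*(1/11541) = (1/2)*(1/11541) = 1/23082 ≈ 4.3324e-5)
((815 + (-6279 - 5407)) + Y) - 1*49401 = ((815 + (-6279 - 5407)) + 1/23082) - 1*49401 = ((815 - 11686) + 1/23082) - 49401 = (-10871 + 1/23082) - 49401 = -250924421/23082 - 49401 = -1391198303/23082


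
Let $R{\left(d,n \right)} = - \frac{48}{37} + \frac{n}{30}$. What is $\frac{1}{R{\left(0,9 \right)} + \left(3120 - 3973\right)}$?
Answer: $- \frac{370}{315979} \approx -0.001171$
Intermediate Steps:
$R{\left(d,n \right)} = - \frac{48}{37} + \frac{n}{30}$ ($R{\left(d,n \right)} = \left(-48\right) \frac{1}{37} + n \frac{1}{30} = - \frac{48}{37} + \frac{n}{30}$)
$\frac{1}{R{\left(0,9 \right)} + \left(3120 - 3973\right)} = \frac{1}{\left(- \frac{48}{37} + \frac{1}{30} \cdot 9\right) + \left(3120 - 3973\right)} = \frac{1}{\left(- \frac{48}{37} + \frac{3}{10}\right) + \left(3120 - 3973\right)} = \frac{1}{- \frac{369}{370} - 853} = \frac{1}{- \frac{315979}{370}} = - \frac{370}{315979}$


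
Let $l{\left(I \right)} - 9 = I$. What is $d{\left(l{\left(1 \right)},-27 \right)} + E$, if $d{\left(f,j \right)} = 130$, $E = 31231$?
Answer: $31361$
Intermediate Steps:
$l{\left(I \right)} = 9 + I$
$d{\left(l{\left(1 \right)},-27 \right)} + E = 130 + 31231 = 31361$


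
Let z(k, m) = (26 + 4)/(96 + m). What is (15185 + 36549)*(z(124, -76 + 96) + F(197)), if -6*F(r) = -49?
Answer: 37921022/87 ≈ 4.3587e+5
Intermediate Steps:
z(k, m) = 30/(96 + m)
F(r) = 49/6 (F(r) = -⅙*(-49) = 49/6)
(15185 + 36549)*(z(124, -76 + 96) + F(197)) = (15185 + 36549)*(30/(96 + (-76 + 96)) + 49/6) = 51734*(30/(96 + 20) + 49/6) = 51734*(30/116 + 49/6) = 51734*(30*(1/116) + 49/6) = 51734*(15/58 + 49/6) = 51734*(733/87) = 37921022/87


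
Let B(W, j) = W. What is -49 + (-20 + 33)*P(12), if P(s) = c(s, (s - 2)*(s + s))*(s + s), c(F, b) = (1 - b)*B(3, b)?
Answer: -223753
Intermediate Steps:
c(F, b) = 3 - 3*b (c(F, b) = (1 - b)*3 = 3 - 3*b)
P(s) = 2*s*(3 - 6*s*(-2 + s)) (P(s) = (3 - 3*(s - 2)*(s + s))*(s + s) = (3 - 3*(-2 + s)*2*s)*(2*s) = (3 - 6*s*(-2 + s))*(2*s) = 2*s*(3 - 6*s*(-2 + s)))
-49 + (-20 + 33)*P(12) = -49 + (-20 + 33)*(-6*12*(-1 + 2*12*(-2 + 12))) = -49 + 13*(-6*12*(-1 + 2*12*10)) = -49 + 13*(-6*12*(-1 + 240)) = -49 + 13*(-6*12*239) = -49 + 13*(-17208) = -49 - 223704 = -223753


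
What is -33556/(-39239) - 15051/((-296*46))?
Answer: 1047484685/534278224 ≈ 1.9606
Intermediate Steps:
-33556/(-39239) - 15051/((-296*46)) = -33556*(-1/39239) - 15051/(-13616) = 33556/39239 - 15051*(-1/13616) = 33556/39239 + 15051/13616 = 1047484685/534278224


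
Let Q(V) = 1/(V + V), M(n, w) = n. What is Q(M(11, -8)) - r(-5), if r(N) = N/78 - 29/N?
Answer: -12206/2145 ≈ -5.6904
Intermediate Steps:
r(N) = -29/N + N/78 (r(N) = N*(1/78) - 29/N = N/78 - 29/N = -29/N + N/78)
Q(V) = 1/(2*V)
Q(M(11, -8)) - r(-5) = (1/2)/11 - (-29/(-5) + (1/78)*(-5)) = (1/2)*(1/11) - (-29*(-1/5) - 5/78) = 1/22 - (29/5 - 5/78) = 1/22 - 1*2237/390 = 1/22 - 2237/390 = -12206/2145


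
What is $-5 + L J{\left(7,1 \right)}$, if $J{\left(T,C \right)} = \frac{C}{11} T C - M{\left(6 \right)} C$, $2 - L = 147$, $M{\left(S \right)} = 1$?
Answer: $\frac{525}{11} \approx 47.727$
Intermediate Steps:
$L = -145$ ($L = 2 - 147 = -145$)
$J{\left(T,C \right)} = - C + \frac{T C^{2}}{11}$ ($J{\left(T,C \right)} = \frac{C}{11} T C - 1 C = C \frac{1}{11} T C - C = \frac{C}{11} T C - C = \frac{C T}{11} C - C = \frac{T C^{2}}{11} - C = - C + \frac{T C^{2}}{11}$)
$-5 + L J{\left(7,1 \right)} = -5 - 145 \cdot \frac{1}{11} \cdot 1 \left(-11 + 1 \cdot 7\right) = -5 - 145 \cdot \frac{1}{11} \cdot 1 \left(-11 + 7\right) = -5 - 145 \cdot \frac{1}{11} \cdot 1 \left(-4\right) = -5 - - \frac{580}{11} = -5 + \frac{580}{11} = \frac{525}{11}$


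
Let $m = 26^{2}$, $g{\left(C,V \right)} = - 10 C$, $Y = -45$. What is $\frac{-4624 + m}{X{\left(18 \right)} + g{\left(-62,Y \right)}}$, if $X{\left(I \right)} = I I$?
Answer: $- \frac{987}{236} \approx -4.1822$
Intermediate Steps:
$X{\left(I \right)} = I^{2}$
$m = 676$
$\frac{-4624 + m}{X{\left(18 \right)} + g{\left(-62,Y \right)}} = \frac{-4624 + 676}{18^{2} - -620} = - \frac{3948}{324 + 620} = - \frac{3948}{944} = \left(-3948\right) \frac{1}{944} = - \frac{987}{236}$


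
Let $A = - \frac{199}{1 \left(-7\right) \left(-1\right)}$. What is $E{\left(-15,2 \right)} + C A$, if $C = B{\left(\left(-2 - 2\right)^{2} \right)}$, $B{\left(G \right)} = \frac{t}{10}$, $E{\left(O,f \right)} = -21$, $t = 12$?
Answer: $- \frac{1929}{35} \approx -55.114$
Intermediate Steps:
$B{\left(G \right)} = \frac{6}{5}$ ($B{\left(G \right)} = \frac{12}{10} = 12 \cdot \frac{1}{10} = \frac{6}{5}$)
$C = \frac{6}{5} \approx 1.2$
$A = - \frac{199}{7}$ ($A = - \frac{199}{\left(-7\right) \left(-1\right)} = - \frac{199}{7} \approx -28.429$)
$E{\left(-15,2 \right)} + C A = -21 + \frac{6}{5} \left(- \frac{199}{7}\right) = -21 - \frac{1194}{35} = - \frac{1929}{35}$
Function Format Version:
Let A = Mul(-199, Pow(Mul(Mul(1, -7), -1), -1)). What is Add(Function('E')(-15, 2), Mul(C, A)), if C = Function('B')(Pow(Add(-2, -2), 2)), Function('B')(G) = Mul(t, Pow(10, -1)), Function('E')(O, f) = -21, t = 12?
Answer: Rational(-1929, 35) ≈ -55.114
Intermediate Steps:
Function('B')(G) = Rational(6, 5) (Function('B')(G) = Mul(12, Pow(10, -1)) = Mul(12, Rational(1, 10)) = Rational(6, 5))
C = Rational(6, 5) ≈ 1.2000
A = Rational(-199, 7) (A = Mul(-199, Pow(Mul(-7, -1), -1)) = Mul(-199, Pow(7, -1)) = Mul(-199, Rational(1, 7)) = Rational(-199, 7) ≈ -28.429)
Add(Function('E')(-15, 2), Mul(C, A)) = Add(-21, Mul(Rational(6, 5), Rational(-199, 7))) = Add(-21, Rational(-1194, 35)) = Rational(-1929, 35)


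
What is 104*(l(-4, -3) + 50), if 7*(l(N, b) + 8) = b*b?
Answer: 31512/7 ≈ 4501.7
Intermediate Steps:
l(N, b) = -8 + b²/7 (l(N, b) = -8 + (b*b)/7 = -8 + b²/7)
104*(l(-4, -3) + 50) = 104*((-8 + (⅐)*(-3)²) + 50) = 104*((-8 + (⅐)*9) + 50) = 104*((-8 + 9/7) + 50) = 104*(-47/7 + 50) = 104*(303/7) = 31512/7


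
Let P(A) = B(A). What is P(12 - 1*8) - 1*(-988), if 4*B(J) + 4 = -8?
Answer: 985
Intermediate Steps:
B(J) = -3 (B(J) = -1 + (¼)*(-8) = -1 - 2 = -3)
P(A) = -3
P(12 - 1*8) - 1*(-988) = -3 - 1*(-988) = -3 + 988 = 985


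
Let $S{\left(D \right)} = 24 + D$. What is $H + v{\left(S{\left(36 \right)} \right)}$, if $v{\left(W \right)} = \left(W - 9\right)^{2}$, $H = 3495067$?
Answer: $3497668$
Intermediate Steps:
$v{\left(W \right)} = \left(-9 + W\right)^{2}$
$H + v{\left(S{\left(36 \right)} \right)} = 3495067 + \left(-9 + \left(24 + 36\right)\right)^{2} = 3495067 + \left(-9 + 60\right)^{2} = 3495067 + 51^{2} = 3495067 + 2601 = 3497668$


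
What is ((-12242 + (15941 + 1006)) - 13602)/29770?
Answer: -8897/29770 ≈ -0.29886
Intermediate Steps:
((-12242 + (15941 + 1006)) - 13602)/29770 = ((-12242 + 16947) - 13602)*(1/29770) = (4705 - 13602)*(1/29770) = -8897*1/29770 = -8897/29770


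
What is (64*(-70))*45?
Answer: -201600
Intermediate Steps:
(64*(-70))*45 = -4480*45 = -201600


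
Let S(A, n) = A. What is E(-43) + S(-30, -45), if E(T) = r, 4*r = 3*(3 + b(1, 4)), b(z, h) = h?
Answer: -99/4 ≈ -24.750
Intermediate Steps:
r = 21/4 (r = (3*(3 + 4))/4 = (3*7)/4 = (¼)*21 = 21/4 ≈ 5.2500)
E(T) = 21/4
E(-43) + S(-30, -45) = 21/4 - 30 = -99/4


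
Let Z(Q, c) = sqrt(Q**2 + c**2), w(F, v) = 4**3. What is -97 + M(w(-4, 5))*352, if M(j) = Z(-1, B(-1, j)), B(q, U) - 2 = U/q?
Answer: -97 + 352*sqrt(3845) ≈ 21730.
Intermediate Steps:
B(q, U) = 2 + U/q
w(F, v) = 64
M(j) = sqrt(1 + (2 - j)**2) (M(j) = sqrt((-1)**2 + (2 + j/(-1))**2) = sqrt(1 + (2 + j*(-1))**2) = sqrt(1 + (2 - j)**2))
-97 + M(w(-4, 5))*352 = -97 + sqrt(1 + (2 - 1*64)**2)*352 = -97 + sqrt(1 + (2 - 64)**2)*352 = -97 + sqrt(1 + (-62)**2)*352 = -97 + sqrt(1 + 3844)*352 = -97 + sqrt(3845)*352 = -97 + 352*sqrt(3845)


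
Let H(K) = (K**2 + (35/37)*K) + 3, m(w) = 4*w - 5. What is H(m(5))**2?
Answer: 80299521/1369 ≈ 58656.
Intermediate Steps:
m(w) = -5 + 4*w
H(K) = 3 + K**2 + 35*K/37 (H(K) = (K**2 + (35*(1/37))*K) + 3 = (K**2 + 35*K/37) + 3 = 3 + K**2 + 35*K/37)
H(m(5))**2 = (3 + (-5 + 4*5)**2 + 35*(-5 + 4*5)/37)**2 = (3 + (-5 + 20)**2 + 35*(-5 + 20)/37)**2 = (3 + 15**2 + (35/37)*15)**2 = (3 + 225 + 525/37)**2 = (8961/37)**2 = 80299521/1369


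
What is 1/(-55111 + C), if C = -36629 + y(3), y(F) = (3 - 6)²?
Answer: -1/91731 ≈ -1.0901e-5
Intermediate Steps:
y(F) = 9 (y(F) = (-3)² = 9)
C = -36620 (C = -36629 + 9 = -36620)
1/(-55111 + C) = 1/(-55111 - 36620) = 1/(-91731) = -1/91731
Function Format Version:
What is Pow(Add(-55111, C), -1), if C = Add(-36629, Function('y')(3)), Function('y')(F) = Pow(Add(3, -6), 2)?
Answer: Rational(-1, 91731) ≈ -1.0901e-5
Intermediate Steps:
Function('y')(F) = 9 (Function('y')(F) = Pow(-3, 2) = 9)
C = -36620 (C = Add(-36629, 9) = -36620)
Pow(Add(-55111, C), -1) = Pow(Add(-55111, -36620), -1) = Pow(-91731, -1) = Rational(-1, 91731)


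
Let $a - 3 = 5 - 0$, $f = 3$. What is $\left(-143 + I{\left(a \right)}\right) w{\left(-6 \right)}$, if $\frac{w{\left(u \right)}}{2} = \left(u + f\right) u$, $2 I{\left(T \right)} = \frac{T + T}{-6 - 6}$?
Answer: $-5172$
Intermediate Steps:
$a = 8$ ($a = 3 + \left(5 - 0\right) = 3 + \left(5 + 0\right) = 3 + 5 = 8$)
$I{\left(T \right)} = - \frac{T}{12}$ ($I{\left(T \right)} = \frac{\left(T + T\right) \frac{1}{-6 - 6}}{2} = \frac{2 T \frac{1}{-12}}{2} = \frac{2 T \left(- \frac{1}{12}\right)}{2} = \frac{\left(- \frac{1}{6}\right) T}{2} = - \frac{T}{12}$)
$w{\left(u \right)} = 2 u \left(3 + u\right)$ ($w{\left(u \right)} = 2 \left(u + 3\right) u = 2 \left(3 + u\right) u = 2 u \left(3 + u\right)$)
$\left(-143 + I{\left(a \right)}\right) w{\left(-6 \right)} = \left(-143 - \frac{2}{3}\right) 2 \left(-6\right) \left(3 - 6\right) = \left(-143 - \frac{2}{3}\right) 2 \left(-6\right) \left(-3\right) = \left(- \frac{431}{3}\right) 36 = -5172$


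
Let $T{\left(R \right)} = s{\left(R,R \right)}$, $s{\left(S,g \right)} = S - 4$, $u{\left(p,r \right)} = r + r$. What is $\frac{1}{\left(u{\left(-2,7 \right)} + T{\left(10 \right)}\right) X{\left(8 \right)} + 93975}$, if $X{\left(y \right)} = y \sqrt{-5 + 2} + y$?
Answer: $\frac{18827}{1772295005} - \frac{32 i \sqrt{3}}{1772295005} \approx 1.0623 \cdot 10^{-5} - 3.1273 \cdot 10^{-8} i$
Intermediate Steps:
$u{\left(p,r \right)} = 2 r$
$s{\left(S,g \right)} = -4 + S$ ($s{\left(S,g \right)} = S - 4 = -4 + S$)
$T{\left(R \right)} = -4 + R$
$X{\left(y \right)} = y + i y \sqrt{3}$ ($X{\left(y \right)} = y \sqrt{-3} + y = y i \sqrt{3} + y = i y \sqrt{3} + y = y + i y \sqrt{3}$)
$\frac{1}{\left(u{\left(-2,7 \right)} + T{\left(10 \right)}\right) X{\left(8 \right)} + 93975} = \frac{1}{\left(2 \cdot 7 + \left(-4 + 10\right)\right) 8 \left(1 + i \sqrt{3}\right) + 93975} = \frac{1}{\left(14 + 6\right) \left(8 + 8 i \sqrt{3}\right) + 93975} = \frac{1}{20 \left(8 + 8 i \sqrt{3}\right) + 93975} = \frac{1}{\left(160 + 160 i \sqrt{3}\right) + 93975} = \frac{1}{94135 + 160 i \sqrt{3}}$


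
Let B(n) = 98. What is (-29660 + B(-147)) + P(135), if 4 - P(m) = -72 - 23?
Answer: -29463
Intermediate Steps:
P(m) = 99 (P(m) = 4 - (-72 - 23) = 4 - 1*(-95) = 4 + 95 = 99)
(-29660 + B(-147)) + P(135) = (-29660 + 98) + 99 = -29562 + 99 = -29463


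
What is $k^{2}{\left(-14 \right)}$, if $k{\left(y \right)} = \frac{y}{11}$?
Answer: $\frac{196}{121} \approx 1.6198$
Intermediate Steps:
$k{\left(y \right)} = \frac{y}{11}$ ($k{\left(y \right)} = y \frac{1}{11} = \frac{y}{11}$)
$k^{2}{\left(-14 \right)} = \left(\frac{1}{11} \left(-14\right)\right)^{2} = \left(- \frac{14}{11}\right)^{2} = \frac{196}{121}$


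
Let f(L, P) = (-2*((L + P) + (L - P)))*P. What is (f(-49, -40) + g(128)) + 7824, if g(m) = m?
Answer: 112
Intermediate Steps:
f(L, P) = -4*L*P (f(L, P) = (-4*L)*P = -4*L*P)
(f(-49, -40) + g(128)) + 7824 = (-4*(-49)*(-40) + 128) + 7824 = (-7840 + 128) + 7824 = -7712 + 7824 = 112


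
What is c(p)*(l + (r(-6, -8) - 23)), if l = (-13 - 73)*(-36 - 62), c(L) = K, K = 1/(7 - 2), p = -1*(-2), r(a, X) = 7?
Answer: 8412/5 ≈ 1682.4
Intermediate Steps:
p = 2
K = 1/5 ≈ 0.20000
c(L) = 1/5
l = 8428 (l = -86*(-98) = 8428)
c(p)*(l + (r(-6, -8) - 23)) = (8428 + (7 - 23))/5 = (8428 - 16)/5 = (1/5)*8412 = 8412/5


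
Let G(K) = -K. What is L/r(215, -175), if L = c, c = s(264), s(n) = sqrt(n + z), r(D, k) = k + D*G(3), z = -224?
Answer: -sqrt(10)/410 ≈ -0.0077129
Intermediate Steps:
r(D, k) = k - 3*D (r(D, k) = k + D*(-1*3) = k + D*(-3) = k - 3*D)
s(n) = sqrt(-224 + n) (s(n) = sqrt(n - 224) = sqrt(-224 + n))
c = 2*sqrt(10) (c = sqrt(-224 + 264) = sqrt(40) = 2*sqrt(10) ≈ 6.3246)
L = 2*sqrt(10) ≈ 6.3246
L/r(215, -175) = (2*sqrt(10))/(-175 - 3*215) = (2*sqrt(10))/(-175 - 645) = (2*sqrt(10))/(-820) = (2*sqrt(10))*(-1/820) = -sqrt(10)/410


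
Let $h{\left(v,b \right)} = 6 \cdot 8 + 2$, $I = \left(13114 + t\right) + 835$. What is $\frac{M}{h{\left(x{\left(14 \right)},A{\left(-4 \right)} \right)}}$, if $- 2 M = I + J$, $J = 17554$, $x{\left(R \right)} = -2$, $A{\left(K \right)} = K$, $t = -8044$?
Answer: $- \frac{23459}{100} \approx -234.59$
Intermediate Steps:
$I = 5905$ ($I = \left(13114 - 8044\right) + 835 = 5070 + 835 = 5905$)
$h{\left(v,b \right)} = 50$ ($h{\left(v,b \right)} = 48 + 2 = 50$)
$M = - \frac{23459}{2}$ ($M = - \frac{5905 + 17554}{2} = \left(- \frac{1}{2}\right) 23459 = - \frac{23459}{2} \approx -11730.0$)
$\frac{M}{h{\left(x{\left(14 \right)},A{\left(-4 \right)} \right)}} = - \frac{23459}{2 \cdot 50} = \left(- \frac{23459}{2}\right) \frac{1}{50} = - \frac{23459}{100}$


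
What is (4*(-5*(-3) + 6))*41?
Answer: 3444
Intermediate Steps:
(4*(-5*(-3) + 6))*41 = (4*(15 + 6))*41 = (4*21)*41 = 84*41 = 3444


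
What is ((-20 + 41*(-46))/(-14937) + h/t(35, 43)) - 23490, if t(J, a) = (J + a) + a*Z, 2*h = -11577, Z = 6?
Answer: -78652124059/3345888 ≈ -23507.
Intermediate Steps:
h = -11577/2 (h = (½)*(-11577) = -11577/2 ≈ -5788.5)
t(J, a) = J + 7*a (t(J, a) = (J + a) + a*6 = (J + a) + 6*a = J + 7*a)
((-20 + 41*(-46))/(-14937) + h/t(35, 43)) - 23490 = ((-20 + 41*(-46))/(-14937) - 11577/(2*(35 + 7*43))) - 23490 = ((-20 - 1886)*(-1/14937) - 11577/(2*(35 + 301))) - 23490 = (-1906*(-1/14937) - 11577/2/336) - 23490 = (1906/14937 - 11577/2*1/336) - 23490 = (1906/14937 - 3859/224) - 23490 = -57214939/3345888 - 23490 = -78652124059/3345888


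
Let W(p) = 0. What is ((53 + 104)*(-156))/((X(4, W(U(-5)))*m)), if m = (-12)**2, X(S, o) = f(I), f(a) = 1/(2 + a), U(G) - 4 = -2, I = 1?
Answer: -2041/4 ≈ -510.25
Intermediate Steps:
U(G) = 2 (U(G) = 4 - 2 = 2)
X(S, o) = 1/3 (X(S, o) = 1/(2 + 1) = 1/3)
m = 144
((53 + 104)*(-156))/((X(4, W(U(-5)))*m)) = ((53 + 104)*(-156))/(((1/3)*144)) = (157*(-156))/48 = -24492*1/48 = -2041/4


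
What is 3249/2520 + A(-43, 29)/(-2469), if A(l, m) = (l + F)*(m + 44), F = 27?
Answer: 1218349/691320 ≈ 1.7624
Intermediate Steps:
A(l, m) = (27 + l)*(44 + m) (A(l, m) = (l + 27)*(m + 44) = (27 + l)*(44 + m))
3249/2520 + A(-43, 29)/(-2469) = 3249/2520 + (1188 + 27*29 + 44*(-43) - 43*29)/(-2469) = 3249*(1/2520) + (1188 + 783 - 1892 - 1247)*(-1/2469) = 361/280 - 1168*(-1/2469) = 361/280 + 1168/2469 = 1218349/691320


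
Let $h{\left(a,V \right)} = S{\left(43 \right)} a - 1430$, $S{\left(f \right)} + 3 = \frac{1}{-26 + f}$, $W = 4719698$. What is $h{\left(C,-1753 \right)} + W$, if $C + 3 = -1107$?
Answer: $\frac{80266056}{17} \approx 4.7215 \cdot 10^{6}$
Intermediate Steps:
$C = -1110$ ($C = -3 - 1107 = -1110$)
$S{\left(f \right)} = -3 + \frac{1}{-26 + f}$
$h{\left(a,V \right)} = -1430 - \frac{50 a}{17}$ ($h{\left(a,V \right)} = \frac{79 - 129}{-26 + 43} a - 1430 = \frac{79 - 129}{17} a - 1430 = \frac{1}{17} \left(-50\right) a - 1430 = - \frac{50 a}{17} - 1430 = -1430 - \frac{50 a}{17}$)
$h{\left(C,-1753 \right)} + W = \left(-1430 - - \frac{55500}{17}\right) + 4719698 = \left(-1430 + \frac{55500}{17}\right) + 4719698 = \frac{31190}{17} + 4719698 = \frac{80266056}{17}$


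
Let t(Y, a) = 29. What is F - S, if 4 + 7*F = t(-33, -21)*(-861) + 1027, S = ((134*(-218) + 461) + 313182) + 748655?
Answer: -7255548/7 ≈ -1.0365e+6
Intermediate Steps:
S = 1033086 (S = ((-29212 + 461) + 313182) + 748655 = (-28751 + 313182) + 748655 = 284431 + 748655 = 1033086)
F = -23946/7 (F = -4/7 + (29*(-861) + 1027)/7 = -4/7 + (-24969 + 1027)/7 = -4/7 + (⅐)*(-23942) = -4/7 - 23942/7 = -23946/7 ≈ -3420.9)
F - S = -23946/7 - 1*1033086 = -23946/7 - 1033086 = -7255548/7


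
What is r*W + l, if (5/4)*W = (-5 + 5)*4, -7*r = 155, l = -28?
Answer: -28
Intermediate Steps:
r = -155/7 (r = -1/7*155 = -155/7 ≈ -22.143)
W = 0 (W = 4*((-5 + 5)*4)/5 = 4*(0*4)/5 = (4/5)*0 = 0)
r*W + l = -155/7*0 - 28 = 0 - 28 = -28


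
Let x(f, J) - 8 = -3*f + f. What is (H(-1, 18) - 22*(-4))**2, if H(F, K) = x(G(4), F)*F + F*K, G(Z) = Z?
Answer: 4900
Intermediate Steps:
x(f, J) = 8 - 2*f (x(f, J) = 8 + (-3*f + f) = 8 - 2*f)
H(F, K) = F*K (H(F, K) = (8 - 2*4)*F + F*K = (8 - 8)*F + F*K = 0*F + F*K = 0 + F*K = F*K)
(H(-1, 18) - 22*(-4))**2 = (-1*18 - 22*(-4))**2 = (-18 + 88)**2 = 70**2 = 4900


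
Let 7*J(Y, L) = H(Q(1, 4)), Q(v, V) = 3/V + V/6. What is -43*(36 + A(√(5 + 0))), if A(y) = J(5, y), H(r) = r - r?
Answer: -1548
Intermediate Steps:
Q(v, V) = 3/V + V/6 (Q(v, V) = 3/V + V*(⅙) = 3/V + V/6)
H(r) = 0
J(Y, L) = 0 (J(Y, L) = (⅐)*0 = 0)
A(y) = 0
-43*(36 + A(√(5 + 0))) = -43*(36 + 0) = -43*36 = -1548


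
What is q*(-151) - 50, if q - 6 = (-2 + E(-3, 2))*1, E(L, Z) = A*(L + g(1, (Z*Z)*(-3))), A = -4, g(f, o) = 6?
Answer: 1158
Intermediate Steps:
E(L, Z) = -24 - 4*L (E(L, Z) = -4*(L + 6) = -4*(6 + L) = -24 - 4*L)
q = -8 (q = 6 + (-2 + (-24 - 4*(-3)))*1 = 6 + (-2 + (-24 + 12))*1 = 6 + (-2 - 12)*1 = 6 - 14*1 = 6 - 14 = -8)
q*(-151) - 50 = -8*(-151) - 50 = 1208 - 50 = 1158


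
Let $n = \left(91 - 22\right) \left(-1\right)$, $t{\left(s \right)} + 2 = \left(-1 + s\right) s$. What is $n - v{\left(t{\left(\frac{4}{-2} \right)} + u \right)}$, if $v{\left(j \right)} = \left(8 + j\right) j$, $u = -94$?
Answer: $-7449$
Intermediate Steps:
$t{\left(s \right)} = -2 + s \left(-1 + s\right)$ ($t{\left(s \right)} = -2 + \left(-1 + s\right) s = -2 + s \left(-1 + s\right)$)
$v{\left(j \right)} = j \left(8 + j\right)$
$n = -69$ ($n = 69 \left(-1\right) = -69$)
$n - v{\left(t{\left(\frac{4}{-2} \right)} + u \right)} = -69 - \left(\left(-2 + \left(\frac{4}{-2}\right)^{2} - \frac{4}{-2}\right) - 94\right) \left(8 - 90\right) = -69 - \left(\left(-2 + \left(4 \left(- \frac{1}{2}\right)\right)^{2} - 4 \left(- \frac{1}{2}\right)\right) - 94\right) \left(8 - 90\right) = -69 - \left(\left(-2 + \left(-2\right)^{2} - -2\right) - 94\right) \left(8 - 90\right) = -69 - \left(\left(-2 + 4 + 2\right) - 94\right) \left(8 + \left(\left(-2 + 4 + 2\right) - 94\right)\right) = -69 - \left(4 - 94\right) \left(8 + \left(4 - 94\right)\right) = -69 - - 90 \left(8 - 90\right) = -69 - \left(-90\right) \left(-82\right) = -69 - 7380 = -7449$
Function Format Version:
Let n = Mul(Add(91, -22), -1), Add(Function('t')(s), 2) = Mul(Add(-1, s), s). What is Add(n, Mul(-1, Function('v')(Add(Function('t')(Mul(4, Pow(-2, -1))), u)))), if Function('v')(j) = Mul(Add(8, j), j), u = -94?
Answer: -7449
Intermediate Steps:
Function('t')(s) = Add(-2, Mul(s, Add(-1, s))) (Function('t')(s) = Add(-2, Mul(Add(-1, s), s)) = Add(-2, Mul(s, Add(-1, s))))
Function('v')(j) = Mul(j, Add(8, j))
n = -69 (n = Mul(69, -1) = -69)
Add(n, Mul(-1, Function('v')(Add(Function('t')(Mul(4, Pow(-2, -1))), u)))) = Add(-69, Mul(-1, Mul(Add(Add(-2, Pow(Mul(4, Pow(-2, -1)), 2), Mul(-1, Mul(4, Pow(-2, -1)))), -94), Add(8, Add(Add(-2, Pow(Mul(4, Pow(-2, -1)), 2), Mul(-1, Mul(4, Pow(-2, -1)))), -94))))) = Add(-69, Mul(-1, Mul(Add(Add(-2, Pow(Mul(4, Rational(-1, 2)), 2), Mul(-1, Mul(4, Rational(-1, 2)))), -94), Add(8, Add(Add(-2, Pow(Mul(4, Rational(-1, 2)), 2), Mul(-1, Mul(4, Rational(-1, 2)))), -94))))) = Add(-69, Mul(-1, Mul(Add(Add(-2, Pow(-2, 2), Mul(-1, -2)), -94), Add(8, Add(Add(-2, Pow(-2, 2), Mul(-1, -2)), -94))))) = Add(-69, Mul(-1, Mul(Add(Add(-2, 4, 2), -94), Add(8, Add(Add(-2, 4, 2), -94))))) = Add(-69, Mul(-1, Mul(Add(4, -94), Add(8, Add(4, -94))))) = Add(-69, Mul(-1, Mul(-90, Add(8, -90)))) = Add(-69, Mul(-1, Mul(-90, -82))) = Add(-69, Mul(-1, 7380)) = Add(-69, -7380) = -7449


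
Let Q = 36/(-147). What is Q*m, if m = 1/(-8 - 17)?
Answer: 12/1225 ≈ 0.0097959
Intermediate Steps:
m = -1/25 (m = 1/(-25) = -1/25 ≈ -0.040000)
Q = -12/49 (Q = 36*(-1/147) = -12/49 ≈ -0.24490)
Q*m = -12/49*(-1/25) = 12/1225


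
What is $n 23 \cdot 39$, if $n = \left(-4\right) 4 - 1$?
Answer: $-15249$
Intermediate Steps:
$n = -17$ ($n = -16 - 1 = -17$)
$n 23 \cdot 39 = \left(-17\right) 23 \cdot 39 = \left(-391\right) 39 = -15249$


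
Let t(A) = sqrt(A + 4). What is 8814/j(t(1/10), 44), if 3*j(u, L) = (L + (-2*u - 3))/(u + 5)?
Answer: 687492/203 + 674271*sqrt(410)/8323 ≈ 5027.0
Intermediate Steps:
t(A) = sqrt(4 + A)
j(u, L) = (-3 + L - 2*u)/(3*(5 + u)) (j(u, L) = ((L + (-2*u - 3))/(u + 5))/3 = ((L + (-3 - 2*u))/(5 + u))/3 = ((-3 + L - 2*u)/(5 + u))/3 = (-3 + L - 2*u)/(3*(5 + u)))
8814/j(t(1/10), 44) = 8814/(((-3 + 44 - 2*sqrt(4 + 1/10))/(3*(5 + sqrt(4 + 1/10))))) = 8814/(((-3 + 44 - sqrt(410)/5)/(3*(5 + sqrt(41/10))))) = 8814/(((-3 + 44 - sqrt(410)/5)/(3*(5 + sqrt(410)/10)))) = 8814/(((41 - sqrt(410)/5)/(3*(5 + sqrt(410)/10)))) = 8814*(3*(5 + sqrt(410)/10)/(41 - sqrt(410)/5)) = 26442*(5 + sqrt(410)/10)/(41 - sqrt(410)/5)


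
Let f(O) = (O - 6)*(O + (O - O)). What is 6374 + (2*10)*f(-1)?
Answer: 6514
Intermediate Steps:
f(O) = O*(-6 + O) (f(O) = (-6 + O)*(O + 0) = (-6 + O)*O = O*(-6 + O))
6374 + (2*10)*f(-1) = 6374 + (2*10)*(-(-6 - 1)) = 6374 + 20*(-1*(-7)) = 6374 + 20*7 = 6374 + 140 = 6514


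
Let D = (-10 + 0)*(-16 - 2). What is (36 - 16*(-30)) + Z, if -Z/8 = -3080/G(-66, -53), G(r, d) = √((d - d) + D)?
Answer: 516 + 2464*√5/3 ≈ 2352.6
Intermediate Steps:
D = 180 (D = -10*(-18) = 180)
G(r, d) = 6*√5 (G(r, d) = √((d - d) + 180) = √(0 + 180) = √180 = 6*√5)
Z = 2464*√5/3 (Z = -(-24640)/(6*√5) = -(-24640)*√5/30 = -(-2464)*√5/3 = 2464*√5/3 ≈ 1836.6)
(36 - 16*(-30)) + Z = (36 - 16*(-30)) + 2464*√5/3 = (36 + 480) + 2464*√5/3 = 516 + 2464*√5/3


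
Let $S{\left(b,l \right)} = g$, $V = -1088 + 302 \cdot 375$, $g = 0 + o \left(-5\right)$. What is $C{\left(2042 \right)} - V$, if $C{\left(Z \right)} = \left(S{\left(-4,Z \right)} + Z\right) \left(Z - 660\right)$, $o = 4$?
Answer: $2682242$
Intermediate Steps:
$g = -20$ ($g = 0 + 4 \left(-5\right) = 0 - 20 = -20$)
$V = 112162$ ($V = -1088 + 113250 = 112162$)
$S{\left(b,l \right)} = -20$
$C{\left(Z \right)} = \left(-660 + Z\right) \left(-20 + Z\right)$ ($C{\left(Z \right)} = \left(-20 + Z\right) \left(Z - 660\right) = \left(-20 + Z\right) \left(-660 + Z\right) = \left(-660 + Z\right) \left(-20 + Z\right)$)
$C{\left(2042 \right)} - V = \left(13200 + 2042^{2} - 1388560\right) - 112162 = \left(13200 + 4169764 - 1388560\right) - 112162 = 2794404 - 112162 = 2682242$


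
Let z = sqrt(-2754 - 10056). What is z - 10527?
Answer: -10527 + I*sqrt(12810) ≈ -10527.0 + 113.18*I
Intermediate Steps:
z = I*sqrt(12810) (z = sqrt(-12810) = I*sqrt(12810) ≈ 113.18*I)
z - 10527 = I*sqrt(12810) - 10527 = -10527 + I*sqrt(12810)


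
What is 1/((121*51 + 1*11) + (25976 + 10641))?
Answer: 1/42799 ≈ 2.3365e-5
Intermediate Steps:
1/((121*51 + 1*11) + (25976 + 10641)) = 1/((6171 + 11) + 36617) = 1/(6182 + 36617) = 1/42799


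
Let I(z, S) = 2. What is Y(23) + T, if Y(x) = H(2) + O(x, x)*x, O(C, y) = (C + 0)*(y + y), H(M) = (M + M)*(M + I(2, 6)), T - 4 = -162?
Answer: 24192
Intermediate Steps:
T = -158 (T = 4 - 162 = -158)
H(M) = 2*M*(2 + M) (H(M) = (M + M)*(M + 2) = (2*M)*(2 + M) = 2*M*(2 + M))
O(C, y) = 2*C*y (O(C, y) = C*(2*y) = 2*C*y)
Y(x) = 16 + 2*x**3 (Y(x) = 2*2*(2 + 2) + (2*x*x)*x = 2*2*4 + (2*x**2)*x = 16 + 2*x**3)
Y(23) + T = (16 + 2*23**3) - 158 = (16 + 2*12167) - 158 = (16 + 24334) - 158 = 24350 - 158 = 24192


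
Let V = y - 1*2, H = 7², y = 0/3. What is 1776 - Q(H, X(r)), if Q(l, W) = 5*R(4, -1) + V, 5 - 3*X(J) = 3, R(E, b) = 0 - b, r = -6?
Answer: 1773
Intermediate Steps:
R(E, b) = -b
y = 0 (y = 0*(⅓) = 0)
H = 49
V = -2 (V = 0 - 1*2 = 0 - 2 = -2)
X(J) = ⅔ (X(J) = 5/3 - ⅓*3 = 5/3 - 1 = ⅔)
Q(l, W) = 3 (Q(l, W) = 5*(-1*(-1)) - 2 = 5*1 - 2 = 5 - 2 = 3)
1776 - Q(H, X(r)) = 1776 - 1*3 = 1776 - 3 = 1773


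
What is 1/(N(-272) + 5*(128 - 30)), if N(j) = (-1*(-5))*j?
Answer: -1/870 ≈ -0.0011494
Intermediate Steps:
N(j) = 5*j
1/(N(-272) + 5*(128 - 30)) = 1/(5*(-272) + 5*(128 - 30)) = 1/(-1360 + 5*98) = 1/(-1360 + 490) = 1/(-870) = -1/870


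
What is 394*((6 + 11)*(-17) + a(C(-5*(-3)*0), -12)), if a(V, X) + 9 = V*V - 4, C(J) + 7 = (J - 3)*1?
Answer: -79588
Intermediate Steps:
C(J) = -10 + J (C(J) = -7 + (J - 3)*1 = -7 + (-3 + J)*1 = -7 + (-3 + J) = -10 + J)
a(V, X) = -13 + V**2 (a(V, X) = -9 + (V*V - 4) = -9 + (V**2 - 4) = -9 + (-4 + V**2) = -13 + V**2)
394*((6 + 11)*(-17) + a(C(-5*(-3)*0), -12)) = 394*((6 + 11)*(-17) + (-13 + (-10 - 5*(-3)*0)**2)) = 394*(17*(-17) + (-13 + (-10 + 15*0)**2)) = 394*(-289 + (-13 + (-10 + 0)**2)) = 394*(-289 + (-13 + (-10)**2)) = 394*(-289 + (-13 + 100)) = 394*(-289 + 87) = 394*(-202) = -79588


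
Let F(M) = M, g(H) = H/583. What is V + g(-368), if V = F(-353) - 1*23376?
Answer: -13834375/583 ≈ -23730.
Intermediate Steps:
g(H) = H/583 (g(H) = H*(1/583) = H/583)
V = -23729 (V = -353 - 1*23376 = -353 - 23376 = -23729)
V + g(-368) = -23729 + (1/583)*(-368) = -23729 - 368/583 = -13834375/583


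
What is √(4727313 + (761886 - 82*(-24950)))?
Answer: √7535099 ≈ 2745.0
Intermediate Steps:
√(4727313 + (761886 - 82*(-24950))) = √(4727313 + (761886 + 2045900)) = √(4727313 + 2807786) = √7535099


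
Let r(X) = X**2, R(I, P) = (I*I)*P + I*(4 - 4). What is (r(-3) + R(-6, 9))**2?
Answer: 110889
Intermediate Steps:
R(I, P) = P*I**2 (R(I, P) = I**2*P + I*0 = P*I**2 + 0 = P*I**2)
(r(-3) + R(-6, 9))**2 = ((-3)**2 + 9*(-6)**2)**2 = (9 + 9*36)**2 = (9 + 324)**2 = 333**2 = 110889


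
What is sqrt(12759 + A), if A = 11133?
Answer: 2*sqrt(5973) ≈ 154.57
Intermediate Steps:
sqrt(12759 + A) = sqrt(12759 + 11133) = sqrt(23892) = 2*sqrt(5973)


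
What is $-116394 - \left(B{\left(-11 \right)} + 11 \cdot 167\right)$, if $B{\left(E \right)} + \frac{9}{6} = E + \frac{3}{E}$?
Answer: $- \frac{2600801}{22} \approx -1.1822 \cdot 10^{5}$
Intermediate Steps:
$B{\left(E \right)} = - \frac{3}{2} + E + \frac{3}{E}$ ($B{\left(E \right)} = - \frac{3}{2} + \left(E + \frac{3}{E}\right) = - \frac{3}{2} + E + \frac{3}{E}$)
$-116394 - \left(B{\left(-11 \right)} + 11 \cdot 167\right) = -116394 - \left(\left(- \frac{3}{2} - 11 + \frac{3}{-11}\right) + 11 \cdot 167\right) = -116394 - \left(\left(- \frac{3}{2} - 11 + 3 \left(- \frac{1}{11}\right)\right) + 1837\right) = -116394 - \left(\left(- \frac{3}{2} - 11 - \frac{3}{11}\right) + 1837\right) = -116394 - \left(- \frac{281}{22} + 1837\right) = -116394 - \frac{40133}{22} = - \frac{2600801}{22}$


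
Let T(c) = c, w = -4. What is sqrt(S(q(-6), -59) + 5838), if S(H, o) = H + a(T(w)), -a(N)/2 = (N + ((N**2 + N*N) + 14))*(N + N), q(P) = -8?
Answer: sqrt(6502) ≈ 80.635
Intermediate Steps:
a(N) = -4*N*(14 + N + 2*N**2) (a(N) = -2*(N + ((N**2 + N*N) + 14))*(N + N) = -2*(N + ((N**2 + N**2) + 14))*2*N = -2*(N + (2*N**2 + 14))*2*N = -2*(N + (14 + 2*N**2))*2*N = -2*(14 + N + 2*N**2)*2*N = -4*N*(14 + N + 2*N**2))
S(H, o) = 672 + H (S(H, o) = H - 4*(-4)*(14 - 4 + 2*(-4)**2) = H - 4*(-4)*(14 - 4 + 2*16) = H - 4*(-4)*(14 - 4 + 32) = H - 4*(-4)*42 = H + 672 = 672 + H)
sqrt(S(q(-6), -59) + 5838) = sqrt((672 - 8) + 5838) = sqrt(664 + 5838) = sqrt(6502)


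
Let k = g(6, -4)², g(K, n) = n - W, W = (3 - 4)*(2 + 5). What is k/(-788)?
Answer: -9/788 ≈ -0.011421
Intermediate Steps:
W = -7 (W = -1*7 = -7)
g(K, n) = 7 + n (g(K, n) = n - 1*(-7) = n + 7 = 7 + n)
k = 9 (k = (7 - 4)² = 3² = 9)
k/(-788) = 9/(-788) = 9*(-1/788) = -9/788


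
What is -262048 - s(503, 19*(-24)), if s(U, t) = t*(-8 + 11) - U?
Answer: -260177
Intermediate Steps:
s(U, t) = -U + 3*t (s(U, t) = t*3 - U = 3*t - U = -U + 3*t)
-262048 - s(503, 19*(-24)) = -262048 - (-1*503 + 3*(19*(-24))) = -262048 - (-503 + 3*(-456)) = -262048 - (-503 - 1368) = -262048 - 1*(-1871) = -262048 + 1871 = -260177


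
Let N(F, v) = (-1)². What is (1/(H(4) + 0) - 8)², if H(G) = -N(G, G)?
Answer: 81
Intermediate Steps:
N(F, v) = 1
H(G) = -1 (H(G) = -1*1 = -1)
(1/(H(4) + 0) - 8)² = (1/(-1 + 0) - 8)² = (1/(-1) - 8)² = (-1 - 8)² = (-9)² = 81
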